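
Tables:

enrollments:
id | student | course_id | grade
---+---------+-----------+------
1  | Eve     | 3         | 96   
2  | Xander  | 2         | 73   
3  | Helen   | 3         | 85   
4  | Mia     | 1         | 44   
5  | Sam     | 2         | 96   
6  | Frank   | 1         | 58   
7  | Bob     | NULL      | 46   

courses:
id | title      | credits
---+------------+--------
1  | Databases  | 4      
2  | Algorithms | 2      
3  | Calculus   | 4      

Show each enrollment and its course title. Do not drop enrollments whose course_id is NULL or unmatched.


LEFT JOIN keeps every row from enrollments (the left table); where course_id has no match in courses, the course columns become NULL. Walk through each enrollment:
  - enrollment 1 (Eve): course_id=3 -> matches Calculus
  - enrollment 2 (Xander): course_id=2 -> matches Algorithms
  - enrollment 3 (Helen): course_id=3 -> matches Calculus
  - enrollment 4 (Mia): course_id=1 -> matches Databases
  - enrollment 5 (Sam): course_id=2 -> matches Algorithms
  - enrollment 6 (Frank): course_id=1 -> matches Databases
  - enrollment 7 (Bob): course_id=NULL, no match -> kept with NULL
All 7 rows appear; 1 has NULL course.

SQL:
SELECT a.student, b.title AS course
FROM enrollments a
LEFT JOIN courses b ON a.course_id = b.id

Result:
student | course    
--------+-----------
Eve     | Calculus  
Xander  | Algorithms
Helen   | Calculus  
Mia     | Databases 
Sam     | Algorithms
Frank   | Databases 
Bob     | NULL      


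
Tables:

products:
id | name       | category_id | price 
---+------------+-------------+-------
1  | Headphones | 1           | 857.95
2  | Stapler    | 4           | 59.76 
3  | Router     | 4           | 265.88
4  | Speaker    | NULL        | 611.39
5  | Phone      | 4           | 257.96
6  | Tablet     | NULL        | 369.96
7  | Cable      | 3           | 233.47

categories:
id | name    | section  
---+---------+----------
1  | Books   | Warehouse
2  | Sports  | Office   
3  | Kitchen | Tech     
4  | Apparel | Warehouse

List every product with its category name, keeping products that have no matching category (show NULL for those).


LEFT JOIN keeps every row from products (the left table); where category_id has no match in categories, the category columns become NULL. Walk through each product:
  - product 1 (Headphones): category_id=1 -> matches Books
  - product 2 (Stapler): category_id=4 -> matches Apparel
  - product 3 (Router): category_id=4 -> matches Apparel
  - product 4 (Speaker): category_id=NULL, no match -> kept with NULL
  - product 5 (Phone): category_id=4 -> matches Apparel
  - product 6 (Tablet): category_id=NULL, no match -> kept with NULL
  - product 7 (Cable): category_id=3 -> matches Kitchen
All 7 rows appear; 2 have NULL category.

SQL:
SELECT a.name, b.name AS category
FROM products a
LEFT JOIN categories b ON a.category_id = b.id

Result:
name       | category
-----------+---------
Headphones | Books   
Stapler    | Apparel 
Router     | Apparel 
Speaker    | NULL    
Phone      | Apparel 
Tablet     | NULL    
Cable      | Kitchen 


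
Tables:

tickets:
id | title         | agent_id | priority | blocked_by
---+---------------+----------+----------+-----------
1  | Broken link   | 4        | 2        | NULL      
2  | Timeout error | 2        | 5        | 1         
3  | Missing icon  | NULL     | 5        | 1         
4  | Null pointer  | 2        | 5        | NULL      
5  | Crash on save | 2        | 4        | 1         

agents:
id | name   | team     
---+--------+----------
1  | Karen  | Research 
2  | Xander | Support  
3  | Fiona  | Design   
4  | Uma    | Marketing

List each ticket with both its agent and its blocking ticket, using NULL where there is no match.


Two LEFT JOINs from the same base table tickets: one to agents via agent_id, one to tickets itself via blocked_by. Both are LEFT so every ticket is preserved.
Match against agents:
  - ticket 1 (Broken link): agent_id=4 -> matches Uma
  - ticket 2 (Timeout error): agent_id=2 -> matches Xander
  - ticket 3 (Missing icon): agent_id=NULL, no match -> kept with NULL
  - ticket 4 (Null pointer): agent_id=2 -> matches Xander
  - ticket 5 (Crash on save): agent_id=2 -> matches Xander
Match against tickets (self):
  - ticket 1 (Broken link): blocked_by=NULL -> NULL
  - ticket 2 (Timeout error): blocked_by=1 -> Broken link
  - ticket 3 (Missing icon): blocked_by=1 -> Broken link
  - ticket 4 (Null pointer): blocked_by=NULL -> NULL
  - ticket 5 (Crash on save): blocked_by=1 -> Broken link

SQL:
SELECT a.title, b.name AS agent, c.title AS blocked_by
FROM tickets a
LEFT JOIN agents b ON a.agent_id = b.id
LEFT JOIN tickets c ON a.blocked_by = c.id

Result:
title         | agent  | blocked_by 
--------------+--------+------------
Broken link   | Uma    | NULL       
Timeout error | Xander | Broken link
Missing icon  | NULL   | Broken link
Null pointer  | Xander | NULL       
Crash on save | Xander | Broken link


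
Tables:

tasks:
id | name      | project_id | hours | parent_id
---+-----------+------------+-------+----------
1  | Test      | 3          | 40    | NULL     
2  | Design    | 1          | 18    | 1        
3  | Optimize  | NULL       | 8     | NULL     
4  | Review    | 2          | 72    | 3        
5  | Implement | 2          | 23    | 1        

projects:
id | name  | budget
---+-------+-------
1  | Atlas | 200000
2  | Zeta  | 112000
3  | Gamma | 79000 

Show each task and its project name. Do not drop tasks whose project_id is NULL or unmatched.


LEFT JOIN keeps every row from tasks (the left table); where project_id has no match in projects, the project columns become NULL. Walk through each task:
  - task 1 (Test): project_id=3 -> matches Gamma
  - task 2 (Design): project_id=1 -> matches Atlas
  - task 3 (Optimize): project_id=NULL, no match -> kept with NULL
  - task 4 (Review): project_id=2 -> matches Zeta
  - task 5 (Implement): project_id=2 -> matches Zeta
All 5 rows appear; 1 has NULL project.

SQL:
SELECT a.name, b.name AS project
FROM tasks a
LEFT JOIN projects b ON a.project_id = b.id

Result:
name      | project
----------+--------
Test      | Gamma  
Design    | Atlas  
Optimize  | NULL   
Review    | Zeta   
Implement | Zeta   


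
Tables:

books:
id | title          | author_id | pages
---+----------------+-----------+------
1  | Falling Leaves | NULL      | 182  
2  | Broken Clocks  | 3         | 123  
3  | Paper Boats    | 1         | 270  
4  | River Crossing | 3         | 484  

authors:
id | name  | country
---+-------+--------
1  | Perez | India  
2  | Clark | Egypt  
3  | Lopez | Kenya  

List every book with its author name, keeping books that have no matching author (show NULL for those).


LEFT JOIN keeps every row from books (the left table); where author_id has no match in authors, the author columns become NULL. Walk through each book:
  - book 1 (Falling Leaves): author_id=NULL, no match -> kept with NULL
  - book 2 (Broken Clocks): author_id=3 -> matches Lopez
  - book 3 (Paper Boats): author_id=1 -> matches Perez
  - book 4 (River Crossing): author_id=3 -> matches Lopez
All 4 rows appear; 1 has NULL author.

SQL:
SELECT a.title, b.name AS author
FROM books a
LEFT JOIN authors b ON a.author_id = b.id

Result:
title          | author
---------------+-------
Falling Leaves | NULL  
Broken Clocks  | Lopez 
Paper Boats    | Perez 
River Crossing | Lopez 


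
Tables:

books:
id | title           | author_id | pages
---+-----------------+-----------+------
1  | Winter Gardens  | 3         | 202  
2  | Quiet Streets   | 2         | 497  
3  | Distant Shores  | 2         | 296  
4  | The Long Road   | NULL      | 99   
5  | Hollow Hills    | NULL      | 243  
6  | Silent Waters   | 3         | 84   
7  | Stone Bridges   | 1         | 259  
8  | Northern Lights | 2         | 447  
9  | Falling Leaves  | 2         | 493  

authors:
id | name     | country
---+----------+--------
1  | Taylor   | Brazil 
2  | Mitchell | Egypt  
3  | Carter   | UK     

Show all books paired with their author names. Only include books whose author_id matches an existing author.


INNER JOIN keeps only books rows whose author_id matches an id in authors. Walk through each book:
  - book 1 (Winter Gardens): author_id=3 -> matches Carter
  - book 2 (Quiet Streets): author_id=2 -> matches Mitchell
  - book 3 (Distant Shores): author_id=2 -> matches Mitchell
  - book 4 (The Long Road): author_id=NULL, no match -> dropped
  - book 5 (Hollow Hills): author_id=NULL, no match -> dropped
  - book 6 (Silent Waters): author_id=3 -> matches Carter
  - book 7 (Stone Bridges): author_id=1 -> matches Taylor
  - book 8 (Northern Lights): author_id=2 -> matches Mitchell
  - book 9 (Falling Leaves): author_id=2 -> matches Mitchell
So 2 of 9 rows are dropped.

SQL:
SELECT a.title, b.name AS author
FROM books a
INNER JOIN authors b ON a.author_id = b.id

Result:
title           | author  
----------------+---------
Winter Gardens  | Carter  
Quiet Streets   | Mitchell
Distant Shores  | Mitchell
Silent Waters   | Carter  
Stone Bridges   | Taylor  
Northern Lights | Mitchell
Falling Leaves  | Mitchell


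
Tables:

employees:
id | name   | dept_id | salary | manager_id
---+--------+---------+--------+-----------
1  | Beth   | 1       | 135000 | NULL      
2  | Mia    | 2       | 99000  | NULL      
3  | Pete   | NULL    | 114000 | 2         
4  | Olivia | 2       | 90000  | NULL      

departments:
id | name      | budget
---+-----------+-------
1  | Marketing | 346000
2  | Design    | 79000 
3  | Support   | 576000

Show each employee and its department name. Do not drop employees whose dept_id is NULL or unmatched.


LEFT JOIN keeps every row from employees (the left table); where dept_id has no match in departments, the department columns become NULL. Walk through each employee:
  - employee 1 (Beth): dept_id=1 -> matches Marketing
  - employee 2 (Mia): dept_id=2 -> matches Design
  - employee 3 (Pete): dept_id=NULL, no match -> kept with NULL
  - employee 4 (Olivia): dept_id=2 -> matches Design
All 4 rows appear; 1 has NULL department.

SQL:
SELECT a.name, b.name AS department
FROM employees a
LEFT JOIN departments b ON a.dept_id = b.id

Result:
name   | department
-------+-----------
Beth   | Marketing 
Mia    | Design    
Pete   | NULL      
Olivia | Design    


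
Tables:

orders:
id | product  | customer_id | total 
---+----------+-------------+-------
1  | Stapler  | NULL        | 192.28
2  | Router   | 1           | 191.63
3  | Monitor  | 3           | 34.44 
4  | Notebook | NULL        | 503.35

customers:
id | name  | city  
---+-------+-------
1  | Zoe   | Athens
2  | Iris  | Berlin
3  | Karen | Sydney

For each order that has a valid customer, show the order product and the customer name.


INNER JOIN keeps only orders rows whose customer_id matches an id in customers. Walk through each order:
  - order 1 (Stapler): customer_id=NULL, no match -> dropped
  - order 2 (Router): customer_id=1 -> matches Zoe
  - order 3 (Monitor): customer_id=3 -> matches Karen
  - order 4 (Notebook): customer_id=NULL, no match -> dropped
So 2 of 4 rows are dropped.

SQL:
SELECT a.product, b.name AS customer
FROM orders a
INNER JOIN customers b ON a.customer_id = b.id

Result:
product | customer
--------+---------
Router  | Zoe     
Monitor | Karen   


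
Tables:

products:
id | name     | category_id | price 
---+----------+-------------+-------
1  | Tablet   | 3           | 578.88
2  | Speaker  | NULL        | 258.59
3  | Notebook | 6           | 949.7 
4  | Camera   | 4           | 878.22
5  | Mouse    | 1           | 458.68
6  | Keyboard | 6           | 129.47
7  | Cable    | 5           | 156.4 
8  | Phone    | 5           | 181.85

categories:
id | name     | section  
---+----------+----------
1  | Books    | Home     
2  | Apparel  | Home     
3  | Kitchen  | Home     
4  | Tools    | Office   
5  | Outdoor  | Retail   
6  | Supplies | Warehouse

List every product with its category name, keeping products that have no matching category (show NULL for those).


LEFT JOIN keeps every row from products (the left table); where category_id has no match in categories, the category columns become NULL. Walk through each product:
  - product 1 (Tablet): category_id=3 -> matches Kitchen
  - product 2 (Speaker): category_id=NULL, no match -> kept with NULL
  - product 3 (Notebook): category_id=6 -> matches Supplies
  - product 4 (Camera): category_id=4 -> matches Tools
  - product 5 (Mouse): category_id=1 -> matches Books
  - product 6 (Keyboard): category_id=6 -> matches Supplies
  - product 7 (Cable): category_id=5 -> matches Outdoor
  - product 8 (Phone): category_id=5 -> matches Outdoor
All 8 rows appear; 1 has NULL category.

SQL:
SELECT a.name, b.name AS category
FROM products a
LEFT JOIN categories b ON a.category_id = b.id

Result:
name     | category
---------+---------
Tablet   | Kitchen 
Speaker  | NULL    
Notebook | Supplies
Camera   | Tools   
Mouse    | Books   
Keyboard | Supplies
Cable    | Outdoor 
Phone    | Outdoor 


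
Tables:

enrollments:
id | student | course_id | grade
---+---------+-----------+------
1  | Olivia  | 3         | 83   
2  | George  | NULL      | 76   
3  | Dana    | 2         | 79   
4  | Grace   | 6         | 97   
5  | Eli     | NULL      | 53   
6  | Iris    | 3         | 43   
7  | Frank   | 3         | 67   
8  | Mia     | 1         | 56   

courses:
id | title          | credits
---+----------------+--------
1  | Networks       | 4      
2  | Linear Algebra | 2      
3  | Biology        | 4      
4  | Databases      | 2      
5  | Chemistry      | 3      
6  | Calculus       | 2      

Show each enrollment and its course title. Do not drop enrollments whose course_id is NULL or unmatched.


LEFT JOIN keeps every row from enrollments (the left table); where course_id has no match in courses, the course columns become NULL. Walk through each enrollment:
  - enrollment 1 (Olivia): course_id=3 -> matches Biology
  - enrollment 2 (George): course_id=NULL, no match -> kept with NULL
  - enrollment 3 (Dana): course_id=2 -> matches Linear Algebra
  - enrollment 4 (Grace): course_id=6 -> matches Calculus
  - enrollment 5 (Eli): course_id=NULL, no match -> kept with NULL
  - enrollment 6 (Iris): course_id=3 -> matches Biology
  - enrollment 7 (Frank): course_id=3 -> matches Biology
  - enrollment 8 (Mia): course_id=1 -> matches Networks
All 8 rows appear; 2 have NULL course.

SQL:
SELECT a.student, b.title AS course
FROM enrollments a
LEFT JOIN courses b ON a.course_id = b.id

Result:
student | course        
--------+---------------
Olivia  | Biology       
George  | NULL          
Dana    | Linear Algebra
Grace   | Calculus      
Eli     | NULL          
Iris    | Biology       
Frank   | Biology       
Mia     | Networks      


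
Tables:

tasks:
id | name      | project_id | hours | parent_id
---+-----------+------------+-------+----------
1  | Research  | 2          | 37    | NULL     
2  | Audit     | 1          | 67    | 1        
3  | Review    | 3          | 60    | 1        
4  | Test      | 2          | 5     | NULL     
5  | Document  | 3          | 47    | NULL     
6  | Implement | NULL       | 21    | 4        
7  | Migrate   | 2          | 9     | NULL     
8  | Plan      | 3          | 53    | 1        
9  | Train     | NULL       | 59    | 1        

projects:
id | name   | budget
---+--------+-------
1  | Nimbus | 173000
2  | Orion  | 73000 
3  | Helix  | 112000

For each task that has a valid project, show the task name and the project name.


INNER JOIN keeps only tasks rows whose project_id matches an id in projects. Walk through each task:
  - task 1 (Research): project_id=2 -> matches Orion
  - task 2 (Audit): project_id=1 -> matches Nimbus
  - task 3 (Review): project_id=3 -> matches Helix
  - task 4 (Test): project_id=2 -> matches Orion
  - task 5 (Document): project_id=3 -> matches Helix
  - task 6 (Implement): project_id=NULL, no match -> dropped
  - task 7 (Migrate): project_id=2 -> matches Orion
  - task 8 (Plan): project_id=3 -> matches Helix
  - task 9 (Train): project_id=NULL, no match -> dropped
So 2 of 9 rows are dropped.

SQL:
SELECT a.name, b.name AS project
FROM tasks a
INNER JOIN projects b ON a.project_id = b.id

Result:
name     | project
---------+--------
Research | Orion  
Audit    | Nimbus 
Review   | Helix  
Test     | Orion  
Document | Helix  
Migrate  | Orion  
Plan     | Helix  


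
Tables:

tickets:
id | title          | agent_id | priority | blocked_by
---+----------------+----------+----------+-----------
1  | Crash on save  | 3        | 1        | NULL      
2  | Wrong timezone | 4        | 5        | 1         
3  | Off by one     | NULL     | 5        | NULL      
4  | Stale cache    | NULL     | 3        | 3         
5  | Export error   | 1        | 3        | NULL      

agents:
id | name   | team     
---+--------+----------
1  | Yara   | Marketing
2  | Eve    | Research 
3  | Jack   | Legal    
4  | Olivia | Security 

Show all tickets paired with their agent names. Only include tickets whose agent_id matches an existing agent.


INNER JOIN keeps only tickets rows whose agent_id matches an id in agents. Walk through each ticket:
  - ticket 1 (Crash on save): agent_id=3 -> matches Jack
  - ticket 2 (Wrong timezone): agent_id=4 -> matches Olivia
  - ticket 3 (Off by one): agent_id=NULL, no match -> dropped
  - ticket 4 (Stale cache): agent_id=NULL, no match -> dropped
  - ticket 5 (Export error): agent_id=1 -> matches Yara
So 2 of 5 rows are dropped.

SQL:
SELECT a.title, b.name AS agent
FROM tickets a
INNER JOIN agents b ON a.agent_id = b.id

Result:
title          | agent 
---------------+-------
Crash on save  | Jack  
Wrong timezone | Olivia
Export error   | Yara  


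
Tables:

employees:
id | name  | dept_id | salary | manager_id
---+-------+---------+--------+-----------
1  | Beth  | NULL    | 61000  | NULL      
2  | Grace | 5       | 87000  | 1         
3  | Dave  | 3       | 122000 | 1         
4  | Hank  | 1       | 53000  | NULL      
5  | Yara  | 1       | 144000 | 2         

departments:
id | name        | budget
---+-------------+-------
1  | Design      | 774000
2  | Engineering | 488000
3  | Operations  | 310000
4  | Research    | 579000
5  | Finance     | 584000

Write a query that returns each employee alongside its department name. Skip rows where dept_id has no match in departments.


INNER JOIN keeps only employees rows whose dept_id matches an id in departments. Walk through each employee:
  - employee 1 (Beth): dept_id=NULL, no match -> dropped
  - employee 2 (Grace): dept_id=5 -> matches Finance
  - employee 3 (Dave): dept_id=3 -> matches Operations
  - employee 4 (Hank): dept_id=1 -> matches Design
  - employee 5 (Yara): dept_id=1 -> matches Design
So 1 of 5 rows is dropped.

SQL:
SELECT a.name, b.name AS department
FROM employees a
INNER JOIN departments b ON a.dept_id = b.id

Result:
name  | department
------+-----------
Grace | Finance   
Dave  | Operations
Hank  | Design    
Yara  | Design    


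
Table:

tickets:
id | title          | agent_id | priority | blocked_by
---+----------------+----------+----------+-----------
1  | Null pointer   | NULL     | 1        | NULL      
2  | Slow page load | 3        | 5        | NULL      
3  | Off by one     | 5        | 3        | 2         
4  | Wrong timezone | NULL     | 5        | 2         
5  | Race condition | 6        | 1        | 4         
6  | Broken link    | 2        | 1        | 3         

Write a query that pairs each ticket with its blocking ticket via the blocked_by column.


This is a self-join: tickets is joined to a second copy of itself, matching each row's blocked_by to another row's id. Use LEFT JOIN so rows with blocked_by=NULL are kept.
  - ticket 1 (Null pointer): blocked_by=NULL -> NULL
  - ticket 2 (Slow page load): blocked_by=NULL -> NULL
  - ticket 3 (Off by one): blocked_by=2 -> Slow page load
  - ticket 4 (Wrong timezone): blocked_by=2 -> Slow page load
  - ticket 5 (Race condition): blocked_by=4 -> Wrong timezone
  - ticket 6 (Broken link): blocked_by=3 -> Off by one

SQL:
SELECT a.title AS item, b.title AS blocked_by
FROM tickets a
LEFT JOIN tickets b ON a.blocked_by = b.id

Result:
item           | blocked_by    
---------------+---------------
Null pointer   | NULL          
Slow page load | NULL          
Off by one     | Slow page load
Wrong timezone | Slow page load
Race condition | Wrong timezone
Broken link    | Off by one    


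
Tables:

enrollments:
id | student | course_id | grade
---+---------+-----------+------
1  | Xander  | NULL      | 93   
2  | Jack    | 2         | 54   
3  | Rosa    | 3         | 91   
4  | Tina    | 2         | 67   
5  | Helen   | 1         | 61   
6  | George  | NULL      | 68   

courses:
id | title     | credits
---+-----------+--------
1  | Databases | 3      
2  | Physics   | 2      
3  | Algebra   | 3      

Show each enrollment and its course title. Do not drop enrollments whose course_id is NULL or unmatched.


LEFT JOIN keeps every row from enrollments (the left table); where course_id has no match in courses, the course columns become NULL. Walk through each enrollment:
  - enrollment 1 (Xander): course_id=NULL, no match -> kept with NULL
  - enrollment 2 (Jack): course_id=2 -> matches Physics
  - enrollment 3 (Rosa): course_id=3 -> matches Algebra
  - enrollment 4 (Tina): course_id=2 -> matches Physics
  - enrollment 5 (Helen): course_id=1 -> matches Databases
  - enrollment 6 (George): course_id=NULL, no match -> kept with NULL
All 6 rows appear; 2 have NULL course.

SQL:
SELECT a.student, b.title AS course
FROM enrollments a
LEFT JOIN courses b ON a.course_id = b.id

Result:
student | course   
--------+----------
Xander  | NULL     
Jack    | Physics  
Rosa    | Algebra  
Tina    | Physics  
Helen   | Databases
George  | NULL     


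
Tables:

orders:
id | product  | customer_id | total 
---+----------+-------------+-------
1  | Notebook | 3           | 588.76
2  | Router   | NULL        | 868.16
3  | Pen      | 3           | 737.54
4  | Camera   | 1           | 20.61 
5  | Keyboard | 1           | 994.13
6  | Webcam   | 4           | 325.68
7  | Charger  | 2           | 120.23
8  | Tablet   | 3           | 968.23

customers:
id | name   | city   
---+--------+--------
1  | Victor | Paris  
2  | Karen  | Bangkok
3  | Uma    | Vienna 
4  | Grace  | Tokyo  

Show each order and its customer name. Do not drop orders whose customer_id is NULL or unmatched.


LEFT JOIN keeps every row from orders (the left table); where customer_id has no match in customers, the customer columns become NULL. Walk through each order:
  - order 1 (Notebook): customer_id=3 -> matches Uma
  - order 2 (Router): customer_id=NULL, no match -> kept with NULL
  - order 3 (Pen): customer_id=3 -> matches Uma
  - order 4 (Camera): customer_id=1 -> matches Victor
  - order 5 (Keyboard): customer_id=1 -> matches Victor
  - order 6 (Webcam): customer_id=4 -> matches Grace
  - order 7 (Charger): customer_id=2 -> matches Karen
  - order 8 (Tablet): customer_id=3 -> matches Uma
All 8 rows appear; 1 has NULL customer.

SQL:
SELECT a.product, b.name AS customer
FROM orders a
LEFT JOIN customers b ON a.customer_id = b.id

Result:
product  | customer
---------+---------
Notebook | Uma     
Router   | NULL    
Pen      | Uma     
Camera   | Victor  
Keyboard | Victor  
Webcam   | Grace   
Charger  | Karen   
Tablet   | Uma     


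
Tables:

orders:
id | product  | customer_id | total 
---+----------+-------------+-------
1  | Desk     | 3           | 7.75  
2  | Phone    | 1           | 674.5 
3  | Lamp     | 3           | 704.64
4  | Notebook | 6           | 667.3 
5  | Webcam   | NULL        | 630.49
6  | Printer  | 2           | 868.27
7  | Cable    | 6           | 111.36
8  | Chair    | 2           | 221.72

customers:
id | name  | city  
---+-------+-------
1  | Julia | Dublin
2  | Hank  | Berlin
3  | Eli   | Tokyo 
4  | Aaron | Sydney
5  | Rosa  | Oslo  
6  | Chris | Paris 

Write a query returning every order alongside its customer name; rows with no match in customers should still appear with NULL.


LEFT JOIN keeps every row from orders (the left table); where customer_id has no match in customers, the customer columns become NULL. Walk through each order:
  - order 1 (Desk): customer_id=3 -> matches Eli
  - order 2 (Phone): customer_id=1 -> matches Julia
  - order 3 (Lamp): customer_id=3 -> matches Eli
  - order 4 (Notebook): customer_id=6 -> matches Chris
  - order 5 (Webcam): customer_id=NULL, no match -> kept with NULL
  - order 6 (Printer): customer_id=2 -> matches Hank
  - order 7 (Cable): customer_id=6 -> matches Chris
  - order 8 (Chair): customer_id=2 -> matches Hank
All 8 rows appear; 1 has NULL customer.

SQL:
SELECT a.product, b.name AS customer
FROM orders a
LEFT JOIN customers b ON a.customer_id = b.id

Result:
product  | customer
---------+---------
Desk     | Eli     
Phone    | Julia   
Lamp     | Eli     
Notebook | Chris   
Webcam   | NULL    
Printer  | Hank    
Cable    | Chris   
Chair    | Hank    


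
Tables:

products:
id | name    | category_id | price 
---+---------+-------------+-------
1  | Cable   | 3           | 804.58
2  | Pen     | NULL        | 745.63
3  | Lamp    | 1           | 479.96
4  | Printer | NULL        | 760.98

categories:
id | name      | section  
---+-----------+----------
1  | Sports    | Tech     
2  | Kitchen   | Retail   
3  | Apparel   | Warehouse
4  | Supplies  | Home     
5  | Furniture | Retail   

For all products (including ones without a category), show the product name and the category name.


LEFT JOIN keeps every row from products (the left table); where category_id has no match in categories, the category columns become NULL. Walk through each product:
  - product 1 (Cable): category_id=3 -> matches Apparel
  - product 2 (Pen): category_id=NULL, no match -> kept with NULL
  - product 3 (Lamp): category_id=1 -> matches Sports
  - product 4 (Printer): category_id=NULL, no match -> kept with NULL
All 4 rows appear; 2 have NULL category.

SQL:
SELECT a.name, b.name AS category
FROM products a
LEFT JOIN categories b ON a.category_id = b.id

Result:
name    | category
--------+---------
Cable   | Apparel 
Pen     | NULL    
Lamp    | Sports  
Printer | NULL    


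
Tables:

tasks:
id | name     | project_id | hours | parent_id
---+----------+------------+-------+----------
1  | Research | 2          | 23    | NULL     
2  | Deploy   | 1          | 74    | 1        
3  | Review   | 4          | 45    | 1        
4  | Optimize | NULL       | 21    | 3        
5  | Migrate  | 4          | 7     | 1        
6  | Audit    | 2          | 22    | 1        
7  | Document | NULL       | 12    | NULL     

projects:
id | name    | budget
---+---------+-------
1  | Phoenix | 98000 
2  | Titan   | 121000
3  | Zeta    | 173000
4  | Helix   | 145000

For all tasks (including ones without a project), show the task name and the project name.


LEFT JOIN keeps every row from tasks (the left table); where project_id has no match in projects, the project columns become NULL. Walk through each task:
  - task 1 (Research): project_id=2 -> matches Titan
  - task 2 (Deploy): project_id=1 -> matches Phoenix
  - task 3 (Review): project_id=4 -> matches Helix
  - task 4 (Optimize): project_id=NULL, no match -> kept with NULL
  - task 5 (Migrate): project_id=4 -> matches Helix
  - task 6 (Audit): project_id=2 -> matches Titan
  - task 7 (Document): project_id=NULL, no match -> kept with NULL
All 7 rows appear; 2 have NULL project.

SQL:
SELECT a.name, b.name AS project
FROM tasks a
LEFT JOIN projects b ON a.project_id = b.id

Result:
name     | project
---------+--------
Research | Titan  
Deploy   | Phoenix
Review   | Helix  
Optimize | NULL   
Migrate  | Helix  
Audit    | Titan  
Document | NULL   


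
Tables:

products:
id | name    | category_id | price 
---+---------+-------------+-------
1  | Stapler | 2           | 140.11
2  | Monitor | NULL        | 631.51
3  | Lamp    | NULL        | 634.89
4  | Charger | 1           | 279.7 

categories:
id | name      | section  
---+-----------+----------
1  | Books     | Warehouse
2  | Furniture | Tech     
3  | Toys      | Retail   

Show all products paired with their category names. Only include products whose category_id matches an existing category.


INNER JOIN keeps only products rows whose category_id matches an id in categories. Walk through each product:
  - product 1 (Stapler): category_id=2 -> matches Furniture
  - product 2 (Monitor): category_id=NULL, no match -> dropped
  - product 3 (Lamp): category_id=NULL, no match -> dropped
  - product 4 (Charger): category_id=1 -> matches Books
So 2 of 4 rows are dropped.

SQL:
SELECT a.name, b.name AS category
FROM products a
INNER JOIN categories b ON a.category_id = b.id

Result:
name    | category 
--------+----------
Stapler | Furniture
Charger | Books    


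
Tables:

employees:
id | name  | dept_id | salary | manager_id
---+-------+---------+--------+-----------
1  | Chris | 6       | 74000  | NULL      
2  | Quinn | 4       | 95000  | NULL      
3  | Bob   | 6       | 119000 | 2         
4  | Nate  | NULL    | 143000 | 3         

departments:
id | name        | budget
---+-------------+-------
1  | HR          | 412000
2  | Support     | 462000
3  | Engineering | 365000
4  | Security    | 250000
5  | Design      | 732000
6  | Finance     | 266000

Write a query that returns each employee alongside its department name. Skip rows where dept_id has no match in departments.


INNER JOIN keeps only employees rows whose dept_id matches an id in departments. Walk through each employee:
  - employee 1 (Chris): dept_id=6 -> matches Finance
  - employee 2 (Quinn): dept_id=4 -> matches Security
  - employee 3 (Bob): dept_id=6 -> matches Finance
  - employee 4 (Nate): dept_id=NULL, no match -> dropped
So 1 of 4 rows is dropped.

SQL:
SELECT a.name, b.name AS department
FROM employees a
INNER JOIN departments b ON a.dept_id = b.id

Result:
name  | department
------+-----------
Chris | Finance   
Quinn | Security  
Bob   | Finance   


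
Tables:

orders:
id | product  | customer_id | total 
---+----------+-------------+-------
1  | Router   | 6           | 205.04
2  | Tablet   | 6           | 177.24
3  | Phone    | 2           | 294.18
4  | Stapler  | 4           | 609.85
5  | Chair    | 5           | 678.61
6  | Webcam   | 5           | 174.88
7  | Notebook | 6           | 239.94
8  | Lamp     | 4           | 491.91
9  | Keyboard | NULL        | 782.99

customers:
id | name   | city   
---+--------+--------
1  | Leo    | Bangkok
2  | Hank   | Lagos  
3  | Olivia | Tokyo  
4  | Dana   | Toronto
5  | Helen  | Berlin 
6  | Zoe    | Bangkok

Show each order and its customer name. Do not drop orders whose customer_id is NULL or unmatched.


LEFT JOIN keeps every row from orders (the left table); where customer_id has no match in customers, the customer columns become NULL. Walk through each order:
  - order 1 (Router): customer_id=6 -> matches Zoe
  - order 2 (Tablet): customer_id=6 -> matches Zoe
  - order 3 (Phone): customer_id=2 -> matches Hank
  - order 4 (Stapler): customer_id=4 -> matches Dana
  - order 5 (Chair): customer_id=5 -> matches Helen
  - order 6 (Webcam): customer_id=5 -> matches Helen
  - order 7 (Notebook): customer_id=6 -> matches Zoe
  - order 8 (Lamp): customer_id=4 -> matches Dana
  - order 9 (Keyboard): customer_id=NULL, no match -> kept with NULL
All 9 rows appear; 1 has NULL customer.

SQL:
SELECT a.product, b.name AS customer
FROM orders a
LEFT JOIN customers b ON a.customer_id = b.id

Result:
product  | customer
---------+---------
Router   | Zoe     
Tablet   | Zoe     
Phone    | Hank    
Stapler  | Dana    
Chair    | Helen   
Webcam   | Helen   
Notebook | Zoe     
Lamp     | Dana    
Keyboard | NULL    


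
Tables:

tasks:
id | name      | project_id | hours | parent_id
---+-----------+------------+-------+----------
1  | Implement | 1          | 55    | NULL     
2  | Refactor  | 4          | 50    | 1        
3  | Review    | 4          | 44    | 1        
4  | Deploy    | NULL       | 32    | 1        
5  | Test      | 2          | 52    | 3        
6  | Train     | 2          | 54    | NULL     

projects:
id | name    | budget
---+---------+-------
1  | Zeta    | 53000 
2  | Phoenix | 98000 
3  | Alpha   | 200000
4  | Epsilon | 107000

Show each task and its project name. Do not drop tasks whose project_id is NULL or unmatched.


LEFT JOIN keeps every row from tasks (the left table); where project_id has no match in projects, the project columns become NULL. Walk through each task:
  - task 1 (Implement): project_id=1 -> matches Zeta
  - task 2 (Refactor): project_id=4 -> matches Epsilon
  - task 3 (Review): project_id=4 -> matches Epsilon
  - task 4 (Deploy): project_id=NULL, no match -> kept with NULL
  - task 5 (Test): project_id=2 -> matches Phoenix
  - task 6 (Train): project_id=2 -> matches Phoenix
All 6 rows appear; 1 has NULL project.

SQL:
SELECT a.name, b.name AS project
FROM tasks a
LEFT JOIN projects b ON a.project_id = b.id

Result:
name      | project
----------+--------
Implement | Zeta   
Refactor  | Epsilon
Review    | Epsilon
Deploy    | NULL   
Test      | Phoenix
Train     | Phoenix


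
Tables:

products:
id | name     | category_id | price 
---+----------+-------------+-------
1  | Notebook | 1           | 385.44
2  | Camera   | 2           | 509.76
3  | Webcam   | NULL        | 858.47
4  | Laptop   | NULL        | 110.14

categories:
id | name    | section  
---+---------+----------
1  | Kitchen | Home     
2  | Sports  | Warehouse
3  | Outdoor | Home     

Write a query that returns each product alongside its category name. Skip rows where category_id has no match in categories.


INNER JOIN keeps only products rows whose category_id matches an id in categories. Walk through each product:
  - product 1 (Notebook): category_id=1 -> matches Kitchen
  - product 2 (Camera): category_id=2 -> matches Sports
  - product 3 (Webcam): category_id=NULL, no match -> dropped
  - product 4 (Laptop): category_id=NULL, no match -> dropped
So 2 of 4 rows are dropped.

SQL:
SELECT a.name, b.name AS category
FROM products a
INNER JOIN categories b ON a.category_id = b.id

Result:
name     | category
---------+---------
Notebook | Kitchen 
Camera   | Sports  


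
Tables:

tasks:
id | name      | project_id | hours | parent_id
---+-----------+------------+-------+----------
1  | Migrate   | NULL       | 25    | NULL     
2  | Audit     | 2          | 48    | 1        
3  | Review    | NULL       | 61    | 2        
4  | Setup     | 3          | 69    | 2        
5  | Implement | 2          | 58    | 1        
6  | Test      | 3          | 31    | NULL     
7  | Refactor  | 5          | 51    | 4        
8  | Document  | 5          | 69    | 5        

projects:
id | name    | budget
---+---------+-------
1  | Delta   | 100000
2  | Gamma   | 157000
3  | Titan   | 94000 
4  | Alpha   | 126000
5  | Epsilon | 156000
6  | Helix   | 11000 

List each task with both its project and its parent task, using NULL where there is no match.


Two LEFT JOINs from the same base table tasks: one to projects via project_id, one to tasks itself via parent_id. Both are LEFT so every task is preserved.
Match against projects:
  - task 1 (Migrate): project_id=NULL, no match -> kept with NULL
  - task 2 (Audit): project_id=2 -> matches Gamma
  - task 3 (Review): project_id=NULL, no match -> kept with NULL
  - task 4 (Setup): project_id=3 -> matches Titan
  - task 5 (Implement): project_id=2 -> matches Gamma
  - task 6 (Test): project_id=3 -> matches Titan
  - task 7 (Refactor): project_id=5 -> matches Epsilon
  - task 8 (Document): project_id=5 -> matches Epsilon
Match against tasks (self):
  - task 1 (Migrate): parent_id=NULL -> NULL
  - task 2 (Audit): parent_id=1 -> Migrate
  - task 3 (Review): parent_id=2 -> Audit
  - task 4 (Setup): parent_id=2 -> Audit
  - task 5 (Implement): parent_id=1 -> Migrate
  - task 6 (Test): parent_id=NULL -> NULL
  - task 7 (Refactor): parent_id=4 -> Setup
  - task 8 (Document): parent_id=5 -> Implement

SQL:
SELECT a.name, b.name AS project, c.name AS parent
FROM tasks a
LEFT JOIN projects b ON a.project_id = b.id
LEFT JOIN tasks c ON a.parent_id = c.id

Result:
name      | project | parent   
----------+---------+----------
Migrate   | NULL    | NULL     
Audit     | Gamma   | Migrate  
Review    | NULL    | Audit    
Setup     | Titan   | Audit    
Implement | Gamma   | Migrate  
Test      | Titan   | NULL     
Refactor  | Epsilon | Setup    
Document  | Epsilon | Implement


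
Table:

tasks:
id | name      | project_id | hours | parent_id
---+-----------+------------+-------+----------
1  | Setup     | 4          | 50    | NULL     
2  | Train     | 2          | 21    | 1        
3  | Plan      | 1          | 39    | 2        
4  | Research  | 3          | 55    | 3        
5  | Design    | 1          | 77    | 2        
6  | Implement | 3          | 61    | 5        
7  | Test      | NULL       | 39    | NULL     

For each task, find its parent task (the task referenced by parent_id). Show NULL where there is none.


This is a self-join: tasks is joined to a second copy of itself, matching each row's parent_id to another row's id. Use LEFT JOIN so rows with parent_id=NULL are kept.
  - task 1 (Setup): parent_id=NULL -> NULL
  - task 2 (Train): parent_id=1 -> Setup
  - task 3 (Plan): parent_id=2 -> Train
  - task 4 (Research): parent_id=3 -> Plan
  - task 5 (Design): parent_id=2 -> Train
  - task 6 (Implement): parent_id=5 -> Design
  - task 7 (Test): parent_id=NULL -> NULL

SQL:
SELECT a.name AS item, b.name AS parent
FROM tasks a
LEFT JOIN tasks b ON a.parent_id = b.id

Result:
item      | parent
----------+-------
Setup     | NULL  
Train     | Setup 
Plan      | Train 
Research  | Plan  
Design    | Train 
Implement | Design
Test      | NULL  


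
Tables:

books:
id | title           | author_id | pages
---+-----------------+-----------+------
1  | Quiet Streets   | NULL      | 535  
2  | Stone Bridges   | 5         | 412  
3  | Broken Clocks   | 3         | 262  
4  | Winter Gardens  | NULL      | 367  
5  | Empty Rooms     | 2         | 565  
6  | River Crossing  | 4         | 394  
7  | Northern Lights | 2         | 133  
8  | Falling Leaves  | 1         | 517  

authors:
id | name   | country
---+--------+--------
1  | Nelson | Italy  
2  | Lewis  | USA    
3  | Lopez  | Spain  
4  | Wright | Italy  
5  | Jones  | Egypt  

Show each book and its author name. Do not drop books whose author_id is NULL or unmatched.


LEFT JOIN keeps every row from books (the left table); where author_id has no match in authors, the author columns become NULL. Walk through each book:
  - book 1 (Quiet Streets): author_id=NULL, no match -> kept with NULL
  - book 2 (Stone Bridges): author_id=5 -> matches Jones
  - book 3 (Broken Clocks): author_id=3 -> matches Lopez
  - book 4 (Winter Gardens): author_id=NULL, no match -> kept with NULL
  - book 5 (Empty Rooms): author_id=2 -> matches Lewis
  - book 6 (River Crossing): author_id=4 -> matches Wright
  - book 7 (Northern Lights): author_id=2 -> matches Lewis
  - book 8 (Falling Leaves): author_id=1 -> matches Nelson
All 8 rows appear; 2 have NULL author.

SQL:
SELECT a.title, b.name AS author
FROM books a
LEFT JOIN authors b ON a.author_id = b.id

Result:
title           | author
----------------+-------
Quiet Streets   | NULL  
Stone Bridges   | Jones 
Broken Clocks   | Lopez 
Winter Gardens  | NULL  
Empty Rooms     | Lewis 
River Crossing  | Wright
Northern Lights | Lewis 
Falling Leaves  | Nelson


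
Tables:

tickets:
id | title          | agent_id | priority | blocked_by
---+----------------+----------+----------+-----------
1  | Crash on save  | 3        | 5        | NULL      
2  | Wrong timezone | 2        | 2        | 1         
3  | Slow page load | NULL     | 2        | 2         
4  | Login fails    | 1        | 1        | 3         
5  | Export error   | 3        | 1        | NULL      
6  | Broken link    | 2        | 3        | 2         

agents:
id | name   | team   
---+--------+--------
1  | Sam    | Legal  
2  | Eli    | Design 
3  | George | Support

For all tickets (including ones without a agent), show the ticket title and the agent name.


LEFT JOIN keeps every row from tickets (the left table); where agent_id has no match in agents, the agent columns become NULL. Walk through each ticket:
  - ticket 1 (Crash on save): agent_id=3 -> matches George
  - ticket 2 (Wrong timezone): agent_id=2 -> matches Eli
  - ticket 3 (Slow page load): agent_id=NULL, no match -> kept with NULL
  - ticket 4 (Login fails): agent_id=1 -> matches Sam
  - ticket 5 (Export error): agent_id=3 -> matches George
  - ticket 6 (Broken link): agent_id=2 -> matches Eli
All 6 rows appear; 1 has NULL agent.

SQL:
SELECT a.title, b.name AS agent
FROM tickets a
LEFT JOIN agents b ON a.agent_id = b.id

Result:
title          | agent 
---------------+-------
Crash on save  | George
Wrong timezone | Eli   
Slow page load | NULL  
Login fails    | Sam   
Export error   | George
Broken link    | Eli   
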